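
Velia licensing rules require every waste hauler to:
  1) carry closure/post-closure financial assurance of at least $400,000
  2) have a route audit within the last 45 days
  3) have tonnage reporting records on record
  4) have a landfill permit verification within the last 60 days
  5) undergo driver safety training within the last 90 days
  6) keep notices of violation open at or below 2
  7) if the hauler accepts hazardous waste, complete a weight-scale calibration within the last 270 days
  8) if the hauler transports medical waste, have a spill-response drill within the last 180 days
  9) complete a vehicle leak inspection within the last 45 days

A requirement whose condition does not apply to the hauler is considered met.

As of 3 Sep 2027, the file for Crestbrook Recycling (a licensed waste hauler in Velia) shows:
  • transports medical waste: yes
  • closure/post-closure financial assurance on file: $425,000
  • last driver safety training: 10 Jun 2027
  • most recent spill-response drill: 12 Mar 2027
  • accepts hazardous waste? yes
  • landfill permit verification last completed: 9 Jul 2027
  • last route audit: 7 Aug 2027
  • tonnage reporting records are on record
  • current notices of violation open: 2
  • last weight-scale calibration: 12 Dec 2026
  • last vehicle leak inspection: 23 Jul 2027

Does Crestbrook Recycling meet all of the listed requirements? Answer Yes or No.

Yes

1. closure/post-closure financial assurance $425,000 ≥ $400,000 → met
2. route audit 27 days ago vs limit 45 → met
3. tonnage reporting records present → met
4. landfill permit verification 56 days ago vs limit 60 → met
5. driver safety training 85 days ago vs limit 90 → met
6. notices of violation open 2 ≤ 2 → met
7. condition 'accepts hazardous waste' holds; weight-scale calibration 265 days ago vs limit 270 → met
8. condition 'transports medical waste' holds; spill-response drill 175 days ago vs limit 180 → met
9. vehicle leak inspection 42 days ago vs limit 45 → met
All met.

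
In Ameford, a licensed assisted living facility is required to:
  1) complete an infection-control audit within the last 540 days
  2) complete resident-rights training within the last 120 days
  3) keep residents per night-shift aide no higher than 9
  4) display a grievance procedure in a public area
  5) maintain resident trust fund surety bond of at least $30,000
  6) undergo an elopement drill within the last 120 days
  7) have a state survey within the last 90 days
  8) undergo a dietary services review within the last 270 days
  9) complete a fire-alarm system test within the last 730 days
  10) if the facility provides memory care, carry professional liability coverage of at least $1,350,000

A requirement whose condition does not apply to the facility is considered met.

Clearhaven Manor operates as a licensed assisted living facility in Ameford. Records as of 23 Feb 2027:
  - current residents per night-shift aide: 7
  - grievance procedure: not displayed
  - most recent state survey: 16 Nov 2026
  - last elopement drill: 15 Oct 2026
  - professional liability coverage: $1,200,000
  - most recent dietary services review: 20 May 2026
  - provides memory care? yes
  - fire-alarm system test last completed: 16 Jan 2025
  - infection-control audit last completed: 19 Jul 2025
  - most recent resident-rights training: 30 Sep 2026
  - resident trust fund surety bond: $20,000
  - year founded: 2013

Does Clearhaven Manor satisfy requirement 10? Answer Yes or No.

10. condition 'provides memory care' holds; professional liability coverage $1,200,000 < $1,350,000 → not met

No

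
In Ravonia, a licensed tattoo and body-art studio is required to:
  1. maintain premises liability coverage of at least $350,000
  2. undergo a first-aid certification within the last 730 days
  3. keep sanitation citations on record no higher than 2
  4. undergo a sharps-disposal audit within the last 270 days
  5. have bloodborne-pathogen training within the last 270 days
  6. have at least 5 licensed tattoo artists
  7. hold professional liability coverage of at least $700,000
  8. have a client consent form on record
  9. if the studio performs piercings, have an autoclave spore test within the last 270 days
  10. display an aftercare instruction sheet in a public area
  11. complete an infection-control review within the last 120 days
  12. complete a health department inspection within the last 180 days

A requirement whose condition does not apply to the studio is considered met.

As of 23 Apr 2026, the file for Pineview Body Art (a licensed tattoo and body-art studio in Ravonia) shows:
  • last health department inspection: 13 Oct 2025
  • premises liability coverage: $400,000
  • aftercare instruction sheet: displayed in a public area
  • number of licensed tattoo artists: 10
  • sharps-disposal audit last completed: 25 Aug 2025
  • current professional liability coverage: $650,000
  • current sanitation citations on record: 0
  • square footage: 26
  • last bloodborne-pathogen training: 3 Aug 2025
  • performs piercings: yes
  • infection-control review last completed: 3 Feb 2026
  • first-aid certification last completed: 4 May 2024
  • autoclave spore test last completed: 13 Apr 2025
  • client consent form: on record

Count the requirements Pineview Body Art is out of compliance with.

1. premises liability coverage $400,000 ≥ $350,000 → met
2. first-aid certification 719 days ago vs limit 730 → met
3. sanitation citations on record 0 ≤ 2 → met
4. sharps-disposal audit 241 days ago vs limit 270 → met
5. bloodborne-pathogen training 263 days ago vs limit 270 → met
6. licensed tattoo artists 10 ≥ 5 → met
7. professional liability coverage $650,000 < $700,000 → not met
8. client consent form present → met
9. condition 'performs piercings' holds; autoclave spore test 375 days ago vs limit 270 → not met
10. aftercare instruction sheet present → met
11. infection-control review 79 days ago vs limit 120 → met
12. health department inspection 192 days ago vs limit 180 → not met
Not met: 3 of 12

3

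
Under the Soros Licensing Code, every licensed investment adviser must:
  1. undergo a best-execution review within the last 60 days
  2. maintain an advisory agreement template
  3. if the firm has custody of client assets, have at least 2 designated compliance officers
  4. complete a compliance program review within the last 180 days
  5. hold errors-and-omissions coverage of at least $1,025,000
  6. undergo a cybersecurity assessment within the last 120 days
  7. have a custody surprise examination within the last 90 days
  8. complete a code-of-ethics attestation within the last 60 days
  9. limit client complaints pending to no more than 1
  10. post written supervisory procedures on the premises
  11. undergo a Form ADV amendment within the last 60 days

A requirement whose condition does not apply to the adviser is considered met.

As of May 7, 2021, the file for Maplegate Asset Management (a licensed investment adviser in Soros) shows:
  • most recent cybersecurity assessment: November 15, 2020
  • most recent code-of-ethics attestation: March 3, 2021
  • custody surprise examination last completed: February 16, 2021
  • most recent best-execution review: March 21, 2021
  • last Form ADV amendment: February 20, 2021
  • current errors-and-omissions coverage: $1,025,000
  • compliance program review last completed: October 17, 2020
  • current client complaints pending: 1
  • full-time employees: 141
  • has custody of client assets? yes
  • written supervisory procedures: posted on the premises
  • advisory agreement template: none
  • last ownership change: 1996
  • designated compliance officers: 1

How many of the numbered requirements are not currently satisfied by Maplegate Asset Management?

6

1. best-execution review 47 days ago vs limit 60 → met
2. advisory agreement template absent → not met
3. condition 'has custody of client assets' holds; designated compliance officers 1 < 2 → not met
4. compliance program review 202 days ago vs limit 180 → not met
5. errors-and-omissions coverage $1,025,000 ≥ $1,025,000 → met
6. cybersecurity assessment 173 days ago vs limit 120 → not met
7. custody surprise examination 80 days ago vs limit 90 → met
8. code-of-ethics attestation 65 days ago vs limit 60 → not met
9. client complaints pending 1 ≤ 1 → met
10. written supervisory procedures present → met
11. Form ADV amendment 76 days ago vs limit 60 → not met
Not met: 6 of 11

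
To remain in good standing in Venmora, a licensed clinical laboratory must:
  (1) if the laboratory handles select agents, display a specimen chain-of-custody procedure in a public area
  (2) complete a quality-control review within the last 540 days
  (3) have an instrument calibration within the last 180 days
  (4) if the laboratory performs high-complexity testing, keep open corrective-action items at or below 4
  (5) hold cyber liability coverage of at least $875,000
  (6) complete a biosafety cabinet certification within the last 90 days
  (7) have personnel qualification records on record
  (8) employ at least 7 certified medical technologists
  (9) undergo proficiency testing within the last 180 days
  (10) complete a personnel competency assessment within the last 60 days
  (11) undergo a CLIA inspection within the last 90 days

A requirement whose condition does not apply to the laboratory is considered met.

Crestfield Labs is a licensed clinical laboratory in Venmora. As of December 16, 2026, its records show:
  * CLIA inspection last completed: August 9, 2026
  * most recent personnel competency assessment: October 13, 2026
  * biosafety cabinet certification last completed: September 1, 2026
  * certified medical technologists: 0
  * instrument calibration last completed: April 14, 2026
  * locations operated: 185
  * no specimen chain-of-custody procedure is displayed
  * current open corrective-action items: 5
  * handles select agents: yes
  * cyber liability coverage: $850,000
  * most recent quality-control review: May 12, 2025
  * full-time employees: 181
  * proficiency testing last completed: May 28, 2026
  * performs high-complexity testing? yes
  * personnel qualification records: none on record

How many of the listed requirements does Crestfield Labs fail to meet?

11

1. condition 'handles select agents' holds; specimen chain-of-custody procedure absent → not met
2. quality-control review 583 days ago vs limit 540 → not met
3. instrument calibration 246 days ago vs limit 180 → not met
4. condition 'performs high-complexity testing' holds; open corrective-action items 5 > 4 → not met
5. cyber liability coverage $850,000 < $875,000 → not met
6. biosafety cabinet certification 106 days ago vs limit 90 → not met
7. personnel qualification records absent → not met
8. certified medical technologists 0 < 7 → not met
9. proficiency testing 202 days ago vs limit 180 → not met
10. personnel competency assessment 64 days ago vs limit 60 → not met
11. CLIA inspection 129 days ago vs limit 90 → not met
Not met: 11 of 11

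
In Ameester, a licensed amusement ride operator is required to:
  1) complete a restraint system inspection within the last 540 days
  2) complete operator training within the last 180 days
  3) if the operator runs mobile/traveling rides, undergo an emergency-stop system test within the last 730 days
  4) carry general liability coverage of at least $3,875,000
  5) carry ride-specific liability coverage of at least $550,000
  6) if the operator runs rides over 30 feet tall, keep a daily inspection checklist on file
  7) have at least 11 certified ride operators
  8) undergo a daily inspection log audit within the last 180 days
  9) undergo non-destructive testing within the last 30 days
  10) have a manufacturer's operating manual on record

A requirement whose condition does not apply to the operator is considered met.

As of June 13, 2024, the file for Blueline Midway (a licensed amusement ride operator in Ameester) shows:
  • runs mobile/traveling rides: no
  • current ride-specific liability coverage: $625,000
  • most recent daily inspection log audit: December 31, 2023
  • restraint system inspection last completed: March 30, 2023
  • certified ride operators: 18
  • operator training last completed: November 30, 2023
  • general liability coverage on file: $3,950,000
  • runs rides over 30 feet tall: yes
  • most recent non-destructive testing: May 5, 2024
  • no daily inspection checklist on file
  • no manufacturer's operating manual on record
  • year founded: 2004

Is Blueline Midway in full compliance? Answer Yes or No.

No

1. restraint system inspection 441 days ago vs limit 540 → met
2. operator training 196 days ago vs limit 180 → not met
3. condition 'runs mobile/traveling rides' does not hold → requirement n/a → met
4. general liability coverage $3,950,000 ≥ $3,875,000 → met
5. ride-specific liability coverage $625,000 ≥ $550,000 → met
6. condition 'runs rides over 30 feet tall' holds; daily inspection checklist absent → not met
7. certified ride operators 18 ≥ 11 → met
8. daily inspection log audit 165 days ago vs limit 180 → met
9. non-destructive testing 39 days ago vs limit 30 → not met
10. manufacturer's operating manual absent → not met
Not met: 2, 6, 9, 10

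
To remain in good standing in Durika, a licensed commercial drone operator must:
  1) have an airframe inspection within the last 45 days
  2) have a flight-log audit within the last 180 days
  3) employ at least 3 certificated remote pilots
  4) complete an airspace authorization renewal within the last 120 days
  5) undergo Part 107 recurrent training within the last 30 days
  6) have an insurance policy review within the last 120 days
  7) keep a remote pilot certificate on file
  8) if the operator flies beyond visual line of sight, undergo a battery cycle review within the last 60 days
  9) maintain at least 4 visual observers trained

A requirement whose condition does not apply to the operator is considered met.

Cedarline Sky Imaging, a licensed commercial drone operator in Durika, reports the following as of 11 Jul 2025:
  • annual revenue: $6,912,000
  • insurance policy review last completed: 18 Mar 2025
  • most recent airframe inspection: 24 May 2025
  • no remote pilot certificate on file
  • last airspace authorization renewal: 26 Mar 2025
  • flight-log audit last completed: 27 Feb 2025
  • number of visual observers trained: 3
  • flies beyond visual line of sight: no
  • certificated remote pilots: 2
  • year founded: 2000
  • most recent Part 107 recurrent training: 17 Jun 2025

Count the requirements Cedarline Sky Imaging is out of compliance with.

4

1. airframe inspection 48 days ago vs limit 45 → not met
2. flight-log audit 134 days ago vs limit 180 → met
3. certificated remote pilots 2 < 3 → not met
4. airspace authorization renewal 107 days ago vs limit 120 → met
5. Part 107 recurrent training 24 days ago vs limit 30 → met
6. insurance policy review 115 days ago vs limit 120 → met
7. remote pilot certificate absent → not met
8. condition 'flies beyond visual line of sight' does not hold → requirement n/a → met
9. visual observers trained 3 < 4 → not met
Not met: 4 of 9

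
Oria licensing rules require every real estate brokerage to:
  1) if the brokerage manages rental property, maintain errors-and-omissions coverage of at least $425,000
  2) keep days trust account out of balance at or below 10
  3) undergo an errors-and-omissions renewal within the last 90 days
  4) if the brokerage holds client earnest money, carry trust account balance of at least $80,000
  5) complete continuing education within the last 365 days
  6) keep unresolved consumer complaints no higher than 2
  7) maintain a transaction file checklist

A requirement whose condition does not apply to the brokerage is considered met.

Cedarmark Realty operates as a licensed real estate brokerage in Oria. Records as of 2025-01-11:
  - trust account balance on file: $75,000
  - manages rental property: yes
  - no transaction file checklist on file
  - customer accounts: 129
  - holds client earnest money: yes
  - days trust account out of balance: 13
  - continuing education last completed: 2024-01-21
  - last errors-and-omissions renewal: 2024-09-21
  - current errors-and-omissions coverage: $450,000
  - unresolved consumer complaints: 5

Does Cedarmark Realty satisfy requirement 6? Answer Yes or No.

No

6. unresolved consumer complaints 5 > 2 → not met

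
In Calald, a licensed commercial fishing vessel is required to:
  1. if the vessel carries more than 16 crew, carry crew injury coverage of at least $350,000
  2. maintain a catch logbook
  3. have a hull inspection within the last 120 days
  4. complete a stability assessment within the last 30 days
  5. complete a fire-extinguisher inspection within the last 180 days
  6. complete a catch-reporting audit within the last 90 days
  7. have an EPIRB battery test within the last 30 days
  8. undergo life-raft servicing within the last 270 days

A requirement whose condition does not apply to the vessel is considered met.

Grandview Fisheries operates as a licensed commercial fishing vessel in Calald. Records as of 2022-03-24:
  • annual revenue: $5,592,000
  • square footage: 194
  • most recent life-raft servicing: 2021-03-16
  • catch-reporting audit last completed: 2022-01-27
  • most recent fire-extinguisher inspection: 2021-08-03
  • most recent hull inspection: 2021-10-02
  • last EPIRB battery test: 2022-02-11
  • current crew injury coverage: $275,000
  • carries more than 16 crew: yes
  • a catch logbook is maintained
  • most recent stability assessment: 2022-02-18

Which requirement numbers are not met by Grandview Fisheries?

1. condition 'carries more than 16 crew' holds; crew injury coverage $275,000 < $350,000 → not met
2. catch logbook present → met
3. hull inspection 173 days ago vs limit 120 → not met
4. stability assessment 34 days ago vs limit 30 → not met
5. fire-extinguisher inspection 233 days ago vs limit 180 → not met
6. catch-reporting audit 56 days ago vs limit 90 → met
7. EPIRB battery test 41 days ago vs limit 30 → not met
8. life-raft servicing 373 days ago vs limit 270 → not met
Not met: 1, 3, 4, 5, 7, 8

1, 3, 4, 5, 7, 8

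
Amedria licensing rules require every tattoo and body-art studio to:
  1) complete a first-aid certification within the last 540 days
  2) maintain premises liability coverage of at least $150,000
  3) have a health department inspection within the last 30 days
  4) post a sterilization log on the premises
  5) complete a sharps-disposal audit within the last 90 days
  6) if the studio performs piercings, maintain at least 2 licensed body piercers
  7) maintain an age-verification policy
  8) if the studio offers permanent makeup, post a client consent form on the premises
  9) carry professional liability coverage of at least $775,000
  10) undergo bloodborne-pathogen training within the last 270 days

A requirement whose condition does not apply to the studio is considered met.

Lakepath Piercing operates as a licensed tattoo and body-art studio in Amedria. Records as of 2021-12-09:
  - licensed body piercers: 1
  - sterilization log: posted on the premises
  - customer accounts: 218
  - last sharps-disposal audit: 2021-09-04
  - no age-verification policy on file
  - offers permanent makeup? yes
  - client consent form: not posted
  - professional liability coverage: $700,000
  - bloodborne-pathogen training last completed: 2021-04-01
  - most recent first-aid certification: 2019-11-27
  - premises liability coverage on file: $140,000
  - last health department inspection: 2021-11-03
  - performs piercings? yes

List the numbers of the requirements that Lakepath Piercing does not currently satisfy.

1. first-aid certification 743 days ago vs limit 540 → not met
2. premises liability coverage $140,000 < $150,000 → not met
3. health department inspection 36 days ago vs limit 30 → not met
4. sterilization log present → met
5. sharps-disposal audit 96 days ago vs limit 90 → not met
6. condition 'performs piercings' holds; licensed body piercers 1 < 2 → not met
7. age-verification policy absent → not met
8. condition 'offers permanent makeup' holds; client consent form absent → not met
9. professional liability coverage $700,000 < $775,000 → not met
10. bloodborne-pathogen training 252 days ago vs limit 270 → met
Not met: 1, 2, 3, 5, 6, 7, 8, 9

1, 2, 3, 5, 6, 7, 8, 9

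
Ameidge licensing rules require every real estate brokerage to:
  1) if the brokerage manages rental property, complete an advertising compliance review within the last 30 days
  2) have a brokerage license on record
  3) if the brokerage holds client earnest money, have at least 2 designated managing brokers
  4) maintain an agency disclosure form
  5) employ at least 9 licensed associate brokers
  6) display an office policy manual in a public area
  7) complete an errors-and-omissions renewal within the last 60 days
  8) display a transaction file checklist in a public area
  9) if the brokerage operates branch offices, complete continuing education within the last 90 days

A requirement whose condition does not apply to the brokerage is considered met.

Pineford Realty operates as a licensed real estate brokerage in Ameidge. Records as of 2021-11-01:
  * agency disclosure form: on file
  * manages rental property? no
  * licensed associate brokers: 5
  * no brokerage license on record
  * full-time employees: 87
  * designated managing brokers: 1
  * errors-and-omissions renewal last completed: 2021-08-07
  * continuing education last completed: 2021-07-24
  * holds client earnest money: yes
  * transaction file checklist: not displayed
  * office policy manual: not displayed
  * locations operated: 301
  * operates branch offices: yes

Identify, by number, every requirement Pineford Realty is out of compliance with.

2, 3, 5, 6, 7, 8, 9

1. condition 'manages rental property' does not hold → requirement n/a → met
2. brokerage license absent → not met
3. condition 'holds client earnest money' holds; designated managing brokers 1 < 2 → not met
4. agency disclosure form present → met
5. licensed associate brokers 5 < 9 → not met
6. office policy manual absent → not met
7. errors-and-omissions renewal 86 days ago vs limit 60 → not met
8. transaction file checklist absent → not met
9. condition 'operates branch offices' holds; continuing education 100 days ago vs limit 90 → not met
Not met: 2, 3, 5, 6, 7, 8, 9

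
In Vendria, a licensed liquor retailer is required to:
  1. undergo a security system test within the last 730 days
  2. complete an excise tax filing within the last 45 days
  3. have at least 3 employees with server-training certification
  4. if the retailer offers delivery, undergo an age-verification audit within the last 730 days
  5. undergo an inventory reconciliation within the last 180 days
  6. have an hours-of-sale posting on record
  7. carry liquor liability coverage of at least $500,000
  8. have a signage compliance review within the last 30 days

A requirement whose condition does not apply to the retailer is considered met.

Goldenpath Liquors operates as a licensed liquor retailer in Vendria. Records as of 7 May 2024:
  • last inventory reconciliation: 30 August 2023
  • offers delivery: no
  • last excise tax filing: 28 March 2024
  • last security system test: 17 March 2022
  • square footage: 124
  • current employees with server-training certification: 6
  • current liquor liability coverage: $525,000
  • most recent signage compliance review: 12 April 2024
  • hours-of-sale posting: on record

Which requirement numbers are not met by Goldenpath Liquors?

1. security system test 782 days ago vs limit 730 → not met
2. excise tax filing 40 days ago vs limit 45 → met
3. employees with server-training certification 6 ≥ 3 → met
4. condition 'offers delivery' does not hold → requirement n/a → met
5. inventory reconciliation 251 days ago vs limit 180 → not met
6. hours-of-sale posting present → met
7. liquor liability coverage $525,000 ≥ $500,000 → met
8. signage compliance review 25 days ago vs limit 30 → met
Not met: 1, 5

1, 5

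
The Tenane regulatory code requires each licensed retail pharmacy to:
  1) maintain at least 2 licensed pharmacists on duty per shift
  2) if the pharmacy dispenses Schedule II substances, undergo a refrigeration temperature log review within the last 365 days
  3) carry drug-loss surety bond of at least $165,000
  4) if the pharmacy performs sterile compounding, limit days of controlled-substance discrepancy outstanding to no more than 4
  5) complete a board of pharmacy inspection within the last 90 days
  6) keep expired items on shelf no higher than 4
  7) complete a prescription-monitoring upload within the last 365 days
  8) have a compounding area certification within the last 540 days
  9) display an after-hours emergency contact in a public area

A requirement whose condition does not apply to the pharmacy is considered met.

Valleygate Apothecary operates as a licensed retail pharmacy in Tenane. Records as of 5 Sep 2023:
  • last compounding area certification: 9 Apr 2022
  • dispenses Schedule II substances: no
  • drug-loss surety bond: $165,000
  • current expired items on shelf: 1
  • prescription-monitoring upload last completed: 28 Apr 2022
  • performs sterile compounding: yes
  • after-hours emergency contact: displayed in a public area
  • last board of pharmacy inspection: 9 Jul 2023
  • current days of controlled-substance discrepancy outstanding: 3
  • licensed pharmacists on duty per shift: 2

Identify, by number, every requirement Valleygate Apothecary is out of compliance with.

1. licensed pharmacists on duty per shift 2 ≥ 2 → met
2. condition 'dispenses Schedule II substances' does not hold → requirement n/a → met
3. drug-loss surety bond $165,000 ≥ $165,000 → met
4. condition 'performs sterile compounding' holds; days of controlled-substance discrepancy outstanding 3 ≤ 4 → met
5. board of pharmacy inspection 58 days ago vs limit 90 → met
6. expired items on shelf 1 ≤ 4 → met
7. prescription-monitoring upload 495 days ago vs limit 365 → not met
8. compounding area certification 514 days ago vs limit 540 → met
9. after-hours emergency contact present → met
Not met: 7

7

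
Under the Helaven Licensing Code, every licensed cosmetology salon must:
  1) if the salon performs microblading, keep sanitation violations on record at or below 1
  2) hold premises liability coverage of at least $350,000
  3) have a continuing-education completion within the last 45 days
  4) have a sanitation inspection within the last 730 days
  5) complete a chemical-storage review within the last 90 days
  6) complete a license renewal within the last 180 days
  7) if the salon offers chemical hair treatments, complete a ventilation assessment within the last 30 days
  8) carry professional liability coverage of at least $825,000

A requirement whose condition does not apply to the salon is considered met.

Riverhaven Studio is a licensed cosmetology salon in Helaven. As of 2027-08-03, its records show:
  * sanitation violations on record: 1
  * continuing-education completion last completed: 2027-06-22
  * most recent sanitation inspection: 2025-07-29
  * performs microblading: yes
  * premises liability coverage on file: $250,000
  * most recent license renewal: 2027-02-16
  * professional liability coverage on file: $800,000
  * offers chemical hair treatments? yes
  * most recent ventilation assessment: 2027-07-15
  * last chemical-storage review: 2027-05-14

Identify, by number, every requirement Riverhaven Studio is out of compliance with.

2, 4, 8

1. condition 'performs microblading' holds; sanitation violations on record 1 ≤ 1 → met
2. premises liability coverage $250,000 < $350,000 → not met
3. continuing-education completion 42 days ago vs limit 45 → met
4. sanitation inspection 735 days ago vs limit 730 → not met
5. chemical-storage review 81 days ago vs limit 90 → met
6. license renewal 168 days ago vs limit 180 → met
7. condition 'offers chemical hair treatments' holds; ventilation assessment 19 days ago vs limit 30 → met
8. professional liability coverage $800,000 < $825,000 → not met
Not met: 2, 4, 8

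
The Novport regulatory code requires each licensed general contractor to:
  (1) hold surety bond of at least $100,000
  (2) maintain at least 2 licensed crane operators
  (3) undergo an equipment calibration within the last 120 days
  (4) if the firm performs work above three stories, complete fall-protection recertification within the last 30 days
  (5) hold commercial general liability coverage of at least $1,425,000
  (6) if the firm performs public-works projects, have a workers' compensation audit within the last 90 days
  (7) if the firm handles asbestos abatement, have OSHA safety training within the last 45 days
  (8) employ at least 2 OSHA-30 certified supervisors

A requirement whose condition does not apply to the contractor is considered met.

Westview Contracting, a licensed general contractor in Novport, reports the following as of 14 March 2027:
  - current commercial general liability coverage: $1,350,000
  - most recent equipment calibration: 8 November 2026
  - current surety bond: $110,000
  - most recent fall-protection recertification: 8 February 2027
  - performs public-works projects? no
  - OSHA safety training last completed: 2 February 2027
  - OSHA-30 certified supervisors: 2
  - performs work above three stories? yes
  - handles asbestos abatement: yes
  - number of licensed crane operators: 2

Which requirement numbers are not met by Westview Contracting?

3, 4, 5

1. surety bond $110,000 ≥ $100,000 → met
2. licensed crane operators 2 ≥ 2 → met
3. equipment calibration 126 days ago vs limit 120 → not met
4. condition 'performs work above three stories' holds; fall-protection recertification 34 days ago vs limit 30 → not met
5. commercial general liability coverage $1,350,000 < $1,425,000 → not met
6. condition 'performs public-works projects' does not hold → requirement n/a → met
7. condition 'handles asbestos abatement' holds; OSHA safety training 40 days ago vs limit 45 → met
8. OSHA-30 certified supervisors 2 ≥ 2 → met
Not met: 3, 4, 5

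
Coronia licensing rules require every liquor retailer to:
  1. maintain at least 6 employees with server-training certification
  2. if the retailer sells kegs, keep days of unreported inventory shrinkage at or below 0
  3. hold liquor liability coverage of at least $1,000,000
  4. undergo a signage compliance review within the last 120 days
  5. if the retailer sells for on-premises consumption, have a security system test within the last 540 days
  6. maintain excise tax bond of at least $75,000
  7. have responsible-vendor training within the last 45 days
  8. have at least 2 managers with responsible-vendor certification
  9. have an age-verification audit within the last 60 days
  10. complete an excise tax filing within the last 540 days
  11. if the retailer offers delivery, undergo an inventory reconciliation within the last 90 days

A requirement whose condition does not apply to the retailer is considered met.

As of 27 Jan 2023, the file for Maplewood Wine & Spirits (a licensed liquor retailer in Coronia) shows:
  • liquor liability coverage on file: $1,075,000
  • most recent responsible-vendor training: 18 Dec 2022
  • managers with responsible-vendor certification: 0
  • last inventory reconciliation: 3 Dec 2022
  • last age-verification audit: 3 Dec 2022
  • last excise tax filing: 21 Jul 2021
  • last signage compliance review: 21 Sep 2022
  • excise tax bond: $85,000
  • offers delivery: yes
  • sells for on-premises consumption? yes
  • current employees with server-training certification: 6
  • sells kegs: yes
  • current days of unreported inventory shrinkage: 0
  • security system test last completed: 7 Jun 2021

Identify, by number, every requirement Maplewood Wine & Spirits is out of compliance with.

1. employees with server-training certification 6 ≥ 6 → met
2. condition 'sells kegs' holds; days of unreported inventory shrinkage 0 ≤ 0 → met
3. liquor liability coverage $1,075,000 ≥ $1,000,000 → met
4. signage compliance review 128 days ago vs limit 120 → not met
5. condition 'sells for on-premises consumption' holds; security system test 599 days ago vs limit 540 → not met
6. excise tax bond $85,000 ≥ $75,000 → met
7. responsible-vendor training 40 days ago vs limit 45 → met
8. managers with responsible-vendor certification 0 < 2 → not met
9. age-verification audit 55 days ago vs limit 60 → met
10. excise tax filing 555 days ago vs limit 540 → not met
11. condition 'offers delivery' holds; inventory reconciliation 55 days ago vs limit 90 → met
Not met: 4, 5, 8, 10

4, 5, 8, 10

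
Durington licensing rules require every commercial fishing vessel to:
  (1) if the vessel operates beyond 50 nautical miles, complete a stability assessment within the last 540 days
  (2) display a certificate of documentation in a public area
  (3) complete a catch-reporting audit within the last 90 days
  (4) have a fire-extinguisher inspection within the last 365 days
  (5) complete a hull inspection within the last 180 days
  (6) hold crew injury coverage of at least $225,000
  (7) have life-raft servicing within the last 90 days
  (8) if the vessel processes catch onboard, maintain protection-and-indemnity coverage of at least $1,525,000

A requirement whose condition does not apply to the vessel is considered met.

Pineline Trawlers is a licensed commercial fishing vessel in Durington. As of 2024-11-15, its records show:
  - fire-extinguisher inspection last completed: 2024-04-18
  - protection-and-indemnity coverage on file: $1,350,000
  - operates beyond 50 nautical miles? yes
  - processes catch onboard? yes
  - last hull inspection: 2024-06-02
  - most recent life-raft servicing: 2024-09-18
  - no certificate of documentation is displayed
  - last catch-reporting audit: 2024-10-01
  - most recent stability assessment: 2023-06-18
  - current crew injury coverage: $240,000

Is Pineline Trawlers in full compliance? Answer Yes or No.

1. condition 'operates beyond 50 nautical miles' holds; stability assessment 516 days ago vs limit 540 → met
2. certificate of documentation absent → not met
3. catch-reporting audit 45 days ago vs limit 90 → met
4. fire-extinguisher inspection 211 days ago vs limit 365 → met
5. hull inspection 166 days ago vs limit 180 → met
6. crew injury coverage $240,000 ≥ $225,000 → met
7. life-raft servicing 58 days ago vs limit 90 → met
8. condition 'processes catch onboard' holds; protection-and-indemnity coverage $1,350,000 < $1,525,000 → not met
Not met: 2, 8

No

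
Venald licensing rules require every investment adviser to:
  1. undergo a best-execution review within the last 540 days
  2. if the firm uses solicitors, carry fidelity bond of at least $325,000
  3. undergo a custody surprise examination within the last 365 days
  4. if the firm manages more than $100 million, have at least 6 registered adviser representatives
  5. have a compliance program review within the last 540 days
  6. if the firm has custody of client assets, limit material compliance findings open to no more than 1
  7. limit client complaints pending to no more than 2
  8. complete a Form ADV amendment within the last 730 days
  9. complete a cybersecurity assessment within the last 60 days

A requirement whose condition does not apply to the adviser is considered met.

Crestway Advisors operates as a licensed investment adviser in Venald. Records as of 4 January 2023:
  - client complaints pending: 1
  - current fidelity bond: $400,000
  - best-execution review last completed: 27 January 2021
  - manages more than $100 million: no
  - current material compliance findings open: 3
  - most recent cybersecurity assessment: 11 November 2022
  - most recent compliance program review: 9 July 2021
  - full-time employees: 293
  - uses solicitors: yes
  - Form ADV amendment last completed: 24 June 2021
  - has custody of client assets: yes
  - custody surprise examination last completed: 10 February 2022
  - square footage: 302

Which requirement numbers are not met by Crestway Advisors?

1. best-execution review 707 days ago vs limit 540 → not met
2. condition 'uses solicitors' holds; fidelity bond $400,000 ≥ $325,000 → met
3. custody surprise examination 328 days ago vs limit 365 → met
4. condition 'manages more than $100 million' does not hold → requirement n/a → met
5. compliance program review 544 days ago vs limit 540 → not met
6. condition 'has custody of client assets' holds; material compliance findings open 3 > 1 → not met
7. client complaints pending 1 ≤ 2 → met
8. Form ADV amendment 559 days ago vs limit 730 → met
9. cybersecurity assessment 54 days ago vs limit 60 → met
Not met: 1, 5, 6

1, 5, 6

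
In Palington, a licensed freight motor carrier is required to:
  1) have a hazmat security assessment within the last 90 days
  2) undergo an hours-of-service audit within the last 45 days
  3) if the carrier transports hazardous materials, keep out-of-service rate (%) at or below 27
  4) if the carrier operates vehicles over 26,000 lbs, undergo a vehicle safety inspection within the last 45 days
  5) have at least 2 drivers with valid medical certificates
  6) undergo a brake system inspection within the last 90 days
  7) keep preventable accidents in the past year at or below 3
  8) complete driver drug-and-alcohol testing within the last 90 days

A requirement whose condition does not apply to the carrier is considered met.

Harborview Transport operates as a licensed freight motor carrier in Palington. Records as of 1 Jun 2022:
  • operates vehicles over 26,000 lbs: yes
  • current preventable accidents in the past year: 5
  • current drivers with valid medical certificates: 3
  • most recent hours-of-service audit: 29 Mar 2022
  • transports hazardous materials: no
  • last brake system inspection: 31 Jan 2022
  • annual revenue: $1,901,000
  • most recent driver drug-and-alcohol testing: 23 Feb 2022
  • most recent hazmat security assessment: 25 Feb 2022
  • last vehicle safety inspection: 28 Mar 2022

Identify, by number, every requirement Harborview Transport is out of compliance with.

1, 2, 4, 6, 7, 8

1. hazmat security assessment 96 days ago vs limit 90 → not met
2. hours-of-service audit 64 days ago vs limit 45 → not met
3. condition 'transports hazardous materials' does not hold → requirement n/a → met
4. condition 'operates vehicles over 26,000 lbs' holds; vehicle safety inspection 65 days ago vs limit 45 → not met
5. drivers with valid medical certificates 3 ≥ 2 → met
6. brake system inspection 121 days ago vs limit 90 → not met
7. preventable accidents in the past year 5 > 3 → not met
8. driver drug-and-alcohol testing 98 days ago vs limit 90 → not met
Not met: 1, 2, 4, 6, 7, 8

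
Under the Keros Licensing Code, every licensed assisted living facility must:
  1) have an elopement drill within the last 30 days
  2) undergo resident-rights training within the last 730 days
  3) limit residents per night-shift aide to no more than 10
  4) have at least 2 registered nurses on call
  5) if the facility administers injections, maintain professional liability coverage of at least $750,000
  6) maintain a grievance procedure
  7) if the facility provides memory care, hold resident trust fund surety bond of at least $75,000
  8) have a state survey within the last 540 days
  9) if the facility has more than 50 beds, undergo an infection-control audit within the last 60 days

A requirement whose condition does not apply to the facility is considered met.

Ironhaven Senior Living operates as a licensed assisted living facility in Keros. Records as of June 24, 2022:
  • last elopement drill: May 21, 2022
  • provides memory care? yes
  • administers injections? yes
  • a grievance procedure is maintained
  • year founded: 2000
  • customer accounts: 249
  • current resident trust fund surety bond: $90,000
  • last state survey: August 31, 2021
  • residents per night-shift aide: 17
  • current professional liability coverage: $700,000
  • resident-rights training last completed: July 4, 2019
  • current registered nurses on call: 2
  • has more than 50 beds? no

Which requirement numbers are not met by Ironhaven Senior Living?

1, 2, 3, 5

1. elopement drill 34 days ago vs limit 30 → not met
2. resident-rights training 1086 days ago vs limit 730 → not met
3. residents per night-shift aide 17 > 10 → not met
4. registered nurses on call 2 ≥ 2 → met
5. condition 'administers injections' holds; professional liability coverage $700,000 < $750,000 → not met
6. grievance procedure present → met
7. condition 'provides memory care' holds; resident trust fund surety bond $90,000 ≥ $75,000 → met
8. state survey 297 days ago vs limit 540 → met
9. condition 'has more than 50 beds' does not hold → requirement n/a → met
Not met: 1, 2, 3, 5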